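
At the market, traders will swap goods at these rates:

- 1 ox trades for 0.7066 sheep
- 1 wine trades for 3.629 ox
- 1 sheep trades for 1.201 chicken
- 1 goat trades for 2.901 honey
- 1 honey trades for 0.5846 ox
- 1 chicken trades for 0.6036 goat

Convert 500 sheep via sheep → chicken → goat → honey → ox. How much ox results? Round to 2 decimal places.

614.71

500 sheep × 1.201 = 600.5 chicken
600.5 chicken × 0.6036 = 362.4618 goat
362.4618 goat × 2.901 = 1051.5016818 honey
1051.5016818 honey × 0.5846 = 614.70788318028 ox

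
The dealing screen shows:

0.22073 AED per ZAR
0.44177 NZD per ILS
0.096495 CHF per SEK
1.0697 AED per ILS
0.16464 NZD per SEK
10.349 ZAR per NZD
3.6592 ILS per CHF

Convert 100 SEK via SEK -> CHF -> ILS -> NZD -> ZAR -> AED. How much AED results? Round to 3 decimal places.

35.633

100 SEK × 0.096495 = 9.6495 CHF
9.6495 CHF × 3.6592 = 35.3094504 ILS
35.3094504 ILS × 0.44177 = 15.598655903208 NZD
15.598655903208 NZD × 10.349 = 161.430489942299592 ZAR
161.430489942299592 ZAR × 0.22073 = 35.63255204496378894216 AED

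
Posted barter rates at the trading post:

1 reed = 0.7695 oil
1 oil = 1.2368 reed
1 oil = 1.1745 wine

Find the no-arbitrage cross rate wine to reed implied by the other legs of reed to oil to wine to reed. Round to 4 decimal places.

Known legs of the cycle: 0.7695 × 1.1745 = 0.90377775
For no arbitrage the full-cycle product must be 1, so the missing rate is 1 / 0.90377775 ≈ 1.106467.

1.1065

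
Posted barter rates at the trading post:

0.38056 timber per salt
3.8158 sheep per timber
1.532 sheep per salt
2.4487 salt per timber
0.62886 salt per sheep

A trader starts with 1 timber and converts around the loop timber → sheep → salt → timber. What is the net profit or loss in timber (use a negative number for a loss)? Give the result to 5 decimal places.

-0.08681

1 timber × 3.8158 = 3.8158 sheep
3.8158 sheep × 0.62886 = 2.399603988 salt
2.399603988 salt × 0.38056 = 0.91319329367328 timber
Net change: 0.91319329367328 − 1 = -0.08680670632672 timber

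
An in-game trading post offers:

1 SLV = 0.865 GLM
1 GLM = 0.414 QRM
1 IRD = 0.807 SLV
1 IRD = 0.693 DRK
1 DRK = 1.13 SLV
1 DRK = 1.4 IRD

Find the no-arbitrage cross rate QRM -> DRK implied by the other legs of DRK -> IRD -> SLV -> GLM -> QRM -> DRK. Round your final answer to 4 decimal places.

Known legs of the cycle: 1.4 × 0.807 × 0.865 × 0.414 = 0.404592678
For no arbitrage the full-cycle product must be 1, so the missing rate is 1 / 0.404592678 ≈ 2.471622.

2.4716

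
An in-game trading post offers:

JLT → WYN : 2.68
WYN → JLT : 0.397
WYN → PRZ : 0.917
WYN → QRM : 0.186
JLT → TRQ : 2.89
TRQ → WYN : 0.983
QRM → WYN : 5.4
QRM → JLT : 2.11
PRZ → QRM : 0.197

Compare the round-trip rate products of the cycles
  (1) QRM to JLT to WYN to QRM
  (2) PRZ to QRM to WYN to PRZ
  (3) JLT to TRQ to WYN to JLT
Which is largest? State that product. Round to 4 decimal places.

1.1278

(1) 2.11 × 2.68 × 0.186 = 1.05179
(2) 0.197 × 5.4 × 0.917 = 0.97550
(3) 2.89 × 0.983 × 0.397 = 1.12783
Highest is cycle (3) at 1.1278 (>1, arbitrage).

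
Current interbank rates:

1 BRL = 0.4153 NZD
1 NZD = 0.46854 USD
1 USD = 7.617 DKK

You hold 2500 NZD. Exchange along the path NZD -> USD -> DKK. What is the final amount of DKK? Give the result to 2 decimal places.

2500 NZD × 0.46854 = 1171.35 USD
1171.35 USD × 7.617 = 8922.17295 DKK

8922.17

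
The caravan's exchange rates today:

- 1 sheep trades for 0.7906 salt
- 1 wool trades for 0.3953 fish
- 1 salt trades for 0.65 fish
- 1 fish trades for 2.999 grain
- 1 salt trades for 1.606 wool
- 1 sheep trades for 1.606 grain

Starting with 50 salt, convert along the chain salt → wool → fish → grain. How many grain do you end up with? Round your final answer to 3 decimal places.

50 salt × 1.606 = 80.3 wool
80.3 wool × 0.3953 = 31.74259 fish
31.74259 fish × 2.999 = 95.19602741 grain

95.196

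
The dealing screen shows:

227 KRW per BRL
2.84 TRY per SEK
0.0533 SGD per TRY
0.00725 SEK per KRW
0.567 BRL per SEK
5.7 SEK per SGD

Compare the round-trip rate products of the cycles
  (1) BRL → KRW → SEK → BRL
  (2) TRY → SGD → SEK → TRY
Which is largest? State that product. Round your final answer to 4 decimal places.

(1) 227 × 0.00725 × 0.567 = 0.93314
(2) 0.0533 × 5.7 × 2.84 = 0.86282
Highest is cycle (1) at 0.9331 (≤1, no arbitrage).

0.9331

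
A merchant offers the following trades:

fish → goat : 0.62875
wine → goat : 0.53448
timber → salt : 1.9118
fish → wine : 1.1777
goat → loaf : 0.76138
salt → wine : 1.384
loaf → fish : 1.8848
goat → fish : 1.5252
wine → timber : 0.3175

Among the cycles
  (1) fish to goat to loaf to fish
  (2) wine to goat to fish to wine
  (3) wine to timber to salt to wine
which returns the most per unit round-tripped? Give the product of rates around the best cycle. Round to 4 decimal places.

(1) 0.62875 × 0.76138 × 1.8848 = 0.90229
(2) 0.53448 × 1.5252 × 1.1777 = 0.96005
(3) 0.3175 × 1.9118 × 1.384 = 0.84008
Highest is cycle (2) at 0.9600 (≤1, no arbitrage).

0.9600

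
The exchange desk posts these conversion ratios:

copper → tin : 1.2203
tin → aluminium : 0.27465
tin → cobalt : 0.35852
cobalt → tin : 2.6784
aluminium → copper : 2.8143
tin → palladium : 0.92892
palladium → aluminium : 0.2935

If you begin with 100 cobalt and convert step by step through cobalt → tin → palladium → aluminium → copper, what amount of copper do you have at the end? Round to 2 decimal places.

100 cobalt × 2.6784 = 267.84 tin
267.84 tin × 0.92892 = 248.8019328 palladium
248.8019328 palladium × 0.2935 = 73.0233672768 aluminium
73.0233672768 aluminium × 2.8143 = 205.50966252709824 copper

205.51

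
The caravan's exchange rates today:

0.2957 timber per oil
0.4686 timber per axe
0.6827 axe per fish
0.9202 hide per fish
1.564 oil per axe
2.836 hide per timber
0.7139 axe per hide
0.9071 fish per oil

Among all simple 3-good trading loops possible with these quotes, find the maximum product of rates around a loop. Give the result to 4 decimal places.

axe→oil→fish→axe: 1.564 × 0.9071 × 0.6827 = 0.96855
axe→timber→hide→axe: 0.4686 × 2.836 × 0.7139 = 0.94874
Maximum is axe→oil→fish→axe at 0.9685; no arbitrage — every cycle loses value.

0.9685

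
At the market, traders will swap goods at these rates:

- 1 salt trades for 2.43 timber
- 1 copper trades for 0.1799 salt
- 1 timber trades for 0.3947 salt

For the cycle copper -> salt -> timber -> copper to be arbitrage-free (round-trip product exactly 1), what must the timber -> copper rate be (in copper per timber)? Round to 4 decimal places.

Known legs of the cycle: 0.1799 × 2.43 = 0.437157
For no arbitrage the full-cycle product must be 1, so the missing rate is 1 / 0.437157 ≈ 2.287508.

2.2875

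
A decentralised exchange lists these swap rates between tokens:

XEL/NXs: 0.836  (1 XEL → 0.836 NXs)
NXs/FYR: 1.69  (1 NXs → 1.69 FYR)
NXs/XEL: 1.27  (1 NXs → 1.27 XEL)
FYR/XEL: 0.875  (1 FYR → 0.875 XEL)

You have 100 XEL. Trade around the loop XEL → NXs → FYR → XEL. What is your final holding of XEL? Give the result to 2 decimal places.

100 XEL × 0.836 = 83.6 NXs
83.6 NXs × 1.69 = 141.284 FYR
141.284 FYR × 0.875 = 123.6235 XEL

123.62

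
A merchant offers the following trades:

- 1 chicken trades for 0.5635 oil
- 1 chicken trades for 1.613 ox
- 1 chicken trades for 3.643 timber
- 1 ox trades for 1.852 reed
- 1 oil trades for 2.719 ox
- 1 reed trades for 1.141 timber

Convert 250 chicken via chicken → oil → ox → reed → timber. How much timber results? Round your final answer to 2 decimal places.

250 chicken × 0.5635 = 140.875 oil
140.875 oil × 2.719 = 383.039125 ox
383.039125 ox × 1.852 = 709.3884595 reed
709.3884595 reed × 1.141 = 809.4122322895 timber

809.41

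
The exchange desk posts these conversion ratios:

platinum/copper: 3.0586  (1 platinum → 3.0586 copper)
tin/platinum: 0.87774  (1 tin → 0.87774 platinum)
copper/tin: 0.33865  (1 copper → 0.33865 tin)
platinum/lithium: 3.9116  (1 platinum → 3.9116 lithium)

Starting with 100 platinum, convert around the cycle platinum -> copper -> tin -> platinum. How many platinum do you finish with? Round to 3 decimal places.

90.916

100 platinum × 3.0586 = 305.86 copper
305.86 copper × 0.33865 = 103.579489 tin
103.579489 tin × 0.87774 = 90.91586067486 platinum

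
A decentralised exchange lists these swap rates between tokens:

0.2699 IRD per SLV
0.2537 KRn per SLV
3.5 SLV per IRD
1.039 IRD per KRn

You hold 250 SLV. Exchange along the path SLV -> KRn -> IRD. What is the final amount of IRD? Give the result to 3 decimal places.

250 SLV × 0.2537 = 63.425 KRn
63.425 KRn × 1.039 = 65.898575 IRD

65.899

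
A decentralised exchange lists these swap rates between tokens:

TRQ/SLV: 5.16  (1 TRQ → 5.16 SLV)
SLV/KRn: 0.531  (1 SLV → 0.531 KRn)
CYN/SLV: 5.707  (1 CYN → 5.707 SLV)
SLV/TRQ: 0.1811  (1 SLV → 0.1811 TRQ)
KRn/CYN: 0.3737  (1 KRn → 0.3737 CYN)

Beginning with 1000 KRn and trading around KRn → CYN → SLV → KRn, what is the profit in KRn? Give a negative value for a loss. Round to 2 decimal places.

132.47

1000 KRn × 0.3737 = 373.7 CYN
373.7 CYN × 5.707 = 2132.7059 SLV
2132.7059 SLV × 0.531 = 1132.4668329 KRn
Net change: 1132.4668329 − 1000 = 132.4668329 KRn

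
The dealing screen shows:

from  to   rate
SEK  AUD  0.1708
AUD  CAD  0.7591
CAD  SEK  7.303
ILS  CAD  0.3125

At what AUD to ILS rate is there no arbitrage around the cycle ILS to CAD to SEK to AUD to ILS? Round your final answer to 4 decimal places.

2.5654

Known legs of the cycle: 0.3125 × 7.303 × 0.1708 = 0.389797625
For no arbitrage the full-cycle product must be 1, so the missing rate is 1 / 0.389797625 ≈ 2.565434.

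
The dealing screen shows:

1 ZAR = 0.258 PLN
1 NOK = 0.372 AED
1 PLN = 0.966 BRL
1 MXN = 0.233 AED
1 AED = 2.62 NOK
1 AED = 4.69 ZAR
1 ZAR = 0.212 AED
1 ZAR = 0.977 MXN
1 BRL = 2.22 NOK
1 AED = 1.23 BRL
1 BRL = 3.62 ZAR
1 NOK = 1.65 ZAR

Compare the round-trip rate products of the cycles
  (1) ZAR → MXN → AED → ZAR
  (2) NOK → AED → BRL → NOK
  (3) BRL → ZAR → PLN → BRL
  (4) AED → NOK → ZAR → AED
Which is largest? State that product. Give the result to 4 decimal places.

(1) 0.977 × 0.233 × 4.69 = 1.06764
(2) 0.372 × 1.23 × 2.22 = 1.01578
(3) 3.62 × 0.258 × 0.966 = 0.90221
(4) 2.62 × 1.65 × 0.212 = 0.91648
Highest is cycle (1) at 1.0676 (>1, arbitrage).

1.0676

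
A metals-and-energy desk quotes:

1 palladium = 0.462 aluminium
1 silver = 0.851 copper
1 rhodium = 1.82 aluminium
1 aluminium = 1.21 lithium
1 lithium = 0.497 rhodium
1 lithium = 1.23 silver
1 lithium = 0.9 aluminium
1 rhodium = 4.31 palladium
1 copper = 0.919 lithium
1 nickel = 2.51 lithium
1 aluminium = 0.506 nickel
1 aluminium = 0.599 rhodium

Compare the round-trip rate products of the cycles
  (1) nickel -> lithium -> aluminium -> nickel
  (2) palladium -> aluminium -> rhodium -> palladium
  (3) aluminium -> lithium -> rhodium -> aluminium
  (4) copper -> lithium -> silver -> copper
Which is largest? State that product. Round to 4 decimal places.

(1) 2.51 × 0.9 × 0.506 = 1.14305
(2) 0.462 × 0.599 × 4.31 = 1.19274
(3) 1.21 × 0.497 × 1.82 = 1.09449
(4) 0.919 × 1.23 × 0.851 = 0.96194
Highest is cycle (2) at 1.1927 (>1, arbitrage).

1.1927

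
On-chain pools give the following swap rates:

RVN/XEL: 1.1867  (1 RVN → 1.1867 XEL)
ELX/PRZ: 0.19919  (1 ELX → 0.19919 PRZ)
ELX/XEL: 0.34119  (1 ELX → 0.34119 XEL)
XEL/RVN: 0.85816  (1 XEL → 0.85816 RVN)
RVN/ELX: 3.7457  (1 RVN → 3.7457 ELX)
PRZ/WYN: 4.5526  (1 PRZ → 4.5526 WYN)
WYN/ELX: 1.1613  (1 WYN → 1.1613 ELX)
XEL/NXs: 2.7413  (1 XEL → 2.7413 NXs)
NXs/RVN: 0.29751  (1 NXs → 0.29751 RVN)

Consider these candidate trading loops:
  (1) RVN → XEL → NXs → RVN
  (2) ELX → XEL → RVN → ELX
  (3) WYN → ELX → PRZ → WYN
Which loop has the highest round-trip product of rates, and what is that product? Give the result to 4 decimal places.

(1) 1.1867 × 2.7413 × 0.29751 = 0.96783
(2) 0.34119 × 0.85816 × 3.7457 = 1.09672
(3) 1.1613 × 0.19919 × 4.5526 = 1.05310
Highest is cycle (2) at 1.0967 (>1, arbitrage).

1.0967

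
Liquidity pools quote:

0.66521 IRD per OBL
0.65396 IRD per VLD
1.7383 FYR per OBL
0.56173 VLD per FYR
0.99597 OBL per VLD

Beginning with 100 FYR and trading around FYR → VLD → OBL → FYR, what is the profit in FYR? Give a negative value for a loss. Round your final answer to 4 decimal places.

100 FYR × 0.56173 = 56.173 VLD
56.173 VLD × 0.99597 = 55.94662281 OBL
55.94662281 OBL × 1.7383 = 97.252014430623 FYR
Net change: 97.252014430623 − 100 = -2.747985569377 FYR

-2.7480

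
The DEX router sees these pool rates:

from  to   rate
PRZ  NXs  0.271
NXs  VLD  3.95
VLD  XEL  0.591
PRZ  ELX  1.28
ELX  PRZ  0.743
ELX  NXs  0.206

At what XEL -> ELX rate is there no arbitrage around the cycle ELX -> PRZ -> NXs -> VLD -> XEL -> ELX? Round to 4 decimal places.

2.1274

Known legs of the cycle: 0.743 × 0.271 × 3.95 × 0.591 = 0.47004851085
For no arbitrage the full-cycle product must be 1, so the missing rate is 1 / 0.47004851085 ≈ 2.127440.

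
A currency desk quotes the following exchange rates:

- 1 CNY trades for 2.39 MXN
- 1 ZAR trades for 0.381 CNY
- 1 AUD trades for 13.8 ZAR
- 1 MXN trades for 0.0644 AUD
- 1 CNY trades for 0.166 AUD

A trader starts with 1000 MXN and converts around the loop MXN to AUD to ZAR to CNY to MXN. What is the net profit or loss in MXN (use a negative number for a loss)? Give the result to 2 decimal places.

1000 MXN × 0.0644 = 64.4 AUD
64.4 AUD × 13.8 = 888.72 ZAR
888.72 ZAR × 0.381 = 338.60232 CNY
338.60232 CNY × 2.39 = 809.2595448 MXN
Net change: 809.2595448 − 1000 = -190.7404552 MXN

-190.74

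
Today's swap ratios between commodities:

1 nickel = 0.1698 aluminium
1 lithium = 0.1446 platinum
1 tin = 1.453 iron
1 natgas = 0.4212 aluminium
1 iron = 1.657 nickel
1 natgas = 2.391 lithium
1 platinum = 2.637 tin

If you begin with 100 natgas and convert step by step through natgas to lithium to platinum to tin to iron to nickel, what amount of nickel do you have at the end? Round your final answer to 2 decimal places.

219.51

100 natgas × 2.391 = 239.1 lithium
239.1 lithium × 0.1446 = 34.57386 platinum
34.57386 platinum × 2.637 = 91.17126882 tin
91.17126882 tin × 1.453 = 132.47185359546 iron
132.47185359546 iron × 1.657 = 219.50586140767722 nickel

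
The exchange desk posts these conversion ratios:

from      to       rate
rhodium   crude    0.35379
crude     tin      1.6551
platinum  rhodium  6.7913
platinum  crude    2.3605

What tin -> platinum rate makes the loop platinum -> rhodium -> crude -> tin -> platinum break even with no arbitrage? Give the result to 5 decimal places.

0.25146

Known legs of the cycle: 6.7913 × 0.35379 × 1.6551 = 3.9766988840877
For no arbitrage the full-cycle product must be 1, so the missing rate is 1 / 3.9766988840877 ≈ 0.2514649.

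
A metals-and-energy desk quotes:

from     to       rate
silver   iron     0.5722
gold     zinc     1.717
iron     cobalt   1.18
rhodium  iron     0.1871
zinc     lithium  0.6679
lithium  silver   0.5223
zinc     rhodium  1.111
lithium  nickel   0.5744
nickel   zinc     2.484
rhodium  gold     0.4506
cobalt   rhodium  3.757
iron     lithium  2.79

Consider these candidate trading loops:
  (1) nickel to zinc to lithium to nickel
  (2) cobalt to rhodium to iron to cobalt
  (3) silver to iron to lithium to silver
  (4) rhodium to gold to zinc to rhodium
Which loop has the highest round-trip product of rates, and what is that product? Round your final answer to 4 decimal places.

0.9530

(1) 2.484 × 0.6679 × 0.5744 = 0.95297
(2) 3.757 × 0.1871 × 1.18 = 0.82946
(3) 0.5722 × 2.79 × 0.5223 = 0.83382
(4) 0.4506 × 1.717 × 1.111 = 0.85956
Highest is cycle (1) at 0.9530 (≤1, no arbitrage).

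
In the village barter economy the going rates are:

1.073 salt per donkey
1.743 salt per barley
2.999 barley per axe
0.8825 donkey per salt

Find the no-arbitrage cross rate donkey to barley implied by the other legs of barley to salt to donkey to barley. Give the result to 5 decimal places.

Known legs of the cycle: 1.743 × 0.8825 = 1.5381975
For no arbitrage the full-cycle product must be 1, so the missing rate is 1 / 1.5381975 ≈ 0.6501116.

0.65011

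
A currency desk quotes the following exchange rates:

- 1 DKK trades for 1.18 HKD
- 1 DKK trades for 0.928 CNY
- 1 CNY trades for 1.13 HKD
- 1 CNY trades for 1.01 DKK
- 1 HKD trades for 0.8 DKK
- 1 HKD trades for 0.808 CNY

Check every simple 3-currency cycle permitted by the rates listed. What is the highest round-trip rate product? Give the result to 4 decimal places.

0.9630

CNY→DKK→HKD→CNY: 1.01 × 1.18 × 0.808 = 0.96297
CNY→HKD→DKK→CNY: 1.13 × 0.8 × 0.928 = 0.83891
Maximum is CNY→DKK→HKD→CNY at 0.9630; no arbitrage — every cycle loses value.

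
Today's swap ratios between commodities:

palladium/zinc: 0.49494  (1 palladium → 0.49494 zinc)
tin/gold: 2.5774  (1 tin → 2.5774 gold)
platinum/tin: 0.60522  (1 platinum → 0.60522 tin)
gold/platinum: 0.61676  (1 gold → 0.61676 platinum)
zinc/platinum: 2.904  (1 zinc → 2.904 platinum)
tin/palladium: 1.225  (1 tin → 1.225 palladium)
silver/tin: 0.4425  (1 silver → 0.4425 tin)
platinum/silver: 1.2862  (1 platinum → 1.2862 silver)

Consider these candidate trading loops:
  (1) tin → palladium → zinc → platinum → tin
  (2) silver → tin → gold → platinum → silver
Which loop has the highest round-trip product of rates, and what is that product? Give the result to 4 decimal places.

1.0656

(1) 1.225 × 0.49494 × 2.904 × 0.60522 = 1.06561
(2) 0.4425 × 2.5774 × 0.61676 × 1.2862 = 0.90473
Highest is cycle (1) at 1.0656 (>1, arbitrage).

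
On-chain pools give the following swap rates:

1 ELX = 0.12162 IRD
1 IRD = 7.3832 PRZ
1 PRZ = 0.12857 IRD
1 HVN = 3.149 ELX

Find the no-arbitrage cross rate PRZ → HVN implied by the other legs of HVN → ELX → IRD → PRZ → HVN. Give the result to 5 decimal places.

0.35365

Known legs of the cycle: 3.149 × 0.12162 × 7.3832 = 2.827628124816
For no arbitrage the full-cycle product must be 1, so the missing rate is 1 / 2.827628124816 ≈ 0.3536533.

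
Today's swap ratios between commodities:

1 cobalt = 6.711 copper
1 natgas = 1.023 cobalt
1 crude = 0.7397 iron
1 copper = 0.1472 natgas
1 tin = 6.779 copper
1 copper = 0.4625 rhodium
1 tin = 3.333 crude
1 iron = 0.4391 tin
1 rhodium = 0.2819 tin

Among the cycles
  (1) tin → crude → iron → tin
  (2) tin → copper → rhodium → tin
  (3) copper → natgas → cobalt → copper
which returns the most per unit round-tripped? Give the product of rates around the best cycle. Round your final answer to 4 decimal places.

(1) 3.333 × 0.7397 × 0.4391 = 1.08257
(2) 6.779 × 0.4625 × 0.2819 = 0.88384
(3) 0.1472 × 1.023 × 6.711 = 1.01058
Highest is cycle (1) at 1.0826 (>1, arbitrage).

1.0826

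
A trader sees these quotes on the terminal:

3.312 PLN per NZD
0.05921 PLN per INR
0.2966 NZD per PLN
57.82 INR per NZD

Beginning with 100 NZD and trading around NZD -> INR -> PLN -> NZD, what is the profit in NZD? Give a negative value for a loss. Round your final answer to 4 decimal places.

100 NZD × 57.82 = 5782 INR
5782 INR × 0.05921 = 342.35222 PLN
342.35222 PLN × 0.2966 = 101.541668452 NZD
Net change: 101.541668452 − 100 = 1.541668452 NZD

1.5417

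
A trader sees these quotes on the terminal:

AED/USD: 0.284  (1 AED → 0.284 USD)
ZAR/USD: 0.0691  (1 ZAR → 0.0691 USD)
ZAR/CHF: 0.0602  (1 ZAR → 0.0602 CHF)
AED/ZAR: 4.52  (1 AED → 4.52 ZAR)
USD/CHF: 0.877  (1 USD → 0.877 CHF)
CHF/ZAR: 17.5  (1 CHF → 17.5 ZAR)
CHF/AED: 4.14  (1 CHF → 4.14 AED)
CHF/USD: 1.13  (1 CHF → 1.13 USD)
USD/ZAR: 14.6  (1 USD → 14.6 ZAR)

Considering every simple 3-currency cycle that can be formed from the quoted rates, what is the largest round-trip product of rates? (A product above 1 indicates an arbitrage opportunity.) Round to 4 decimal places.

CHF→AED→ZAR→CHF: 4.14 × 4.52 × 0.0602 = 1.12651
CHF→ZAR→USD→CHF: 17.5 × 0.0691 × 0.877 = 1.06051
CHF→AED→USD→CHF: 4.14 × 0.284 × 0.877 = 1.03114
CHF→USD→ZAR→CHF: 1.13 × 14.6 × 0.0602 = 0.99318
Maximum is CHF→AED→ZAR→CHF at 1.1265; arbitrage exists.

1.1265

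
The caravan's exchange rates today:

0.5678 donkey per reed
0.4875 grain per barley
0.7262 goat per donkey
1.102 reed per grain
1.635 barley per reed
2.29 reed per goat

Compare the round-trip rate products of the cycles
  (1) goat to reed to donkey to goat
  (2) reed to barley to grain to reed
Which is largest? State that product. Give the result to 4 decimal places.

0.9443

(1) 2.29 × 0.5678 × 0.7262 = 0.94425
(2) 1.635 × 0.4875 × 1.102 = 0.87836
Highest is cycle (1) at 0.9443 (≤1, no arbitrage).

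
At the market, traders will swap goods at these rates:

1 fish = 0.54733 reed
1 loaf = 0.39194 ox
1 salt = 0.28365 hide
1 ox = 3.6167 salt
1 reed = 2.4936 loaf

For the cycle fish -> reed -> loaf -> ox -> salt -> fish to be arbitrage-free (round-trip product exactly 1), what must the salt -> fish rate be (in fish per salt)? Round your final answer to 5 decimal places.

0.51688

Known legs of the cycle: 0.54733 × 2.4936 × 0.39194 × 3.6167 = 1.934675432779743024
For no arbitrage the full-cycle product must be 1, so the missing rate is 1 / 1.934675432779743024 ≈ 0.5168826.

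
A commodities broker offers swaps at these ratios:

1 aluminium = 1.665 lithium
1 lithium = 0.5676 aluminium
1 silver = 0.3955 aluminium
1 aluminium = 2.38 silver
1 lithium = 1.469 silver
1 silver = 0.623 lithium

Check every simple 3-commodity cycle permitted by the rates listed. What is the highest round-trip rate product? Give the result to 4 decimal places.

0.9673

lithium→silver→aluminium→lithium: 1.469 × 0.3955 × 1.665 = 0.96735
lithium→aluminium→silver→lithium: 0.5676 × 2.38 × 0.623 = 0.84160
Maximum is lithium→silver→aluminium→lithium at 0.9673; no arbitrage — every cycle loses value.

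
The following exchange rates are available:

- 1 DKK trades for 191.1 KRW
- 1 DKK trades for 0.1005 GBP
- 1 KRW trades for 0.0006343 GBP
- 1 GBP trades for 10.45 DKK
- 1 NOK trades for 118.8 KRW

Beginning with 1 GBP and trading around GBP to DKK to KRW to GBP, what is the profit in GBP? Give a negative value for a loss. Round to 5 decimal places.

1 GBP × 10.45 = 10.45 DKK
10.45 DKK × 191.1 = 1996.995 KRW
1996.995 KRW × 0.0006343 = 1.2666939285 GBP
Net change: 1.2666939285 − 1 = 0.2666939285 GBP

0.26669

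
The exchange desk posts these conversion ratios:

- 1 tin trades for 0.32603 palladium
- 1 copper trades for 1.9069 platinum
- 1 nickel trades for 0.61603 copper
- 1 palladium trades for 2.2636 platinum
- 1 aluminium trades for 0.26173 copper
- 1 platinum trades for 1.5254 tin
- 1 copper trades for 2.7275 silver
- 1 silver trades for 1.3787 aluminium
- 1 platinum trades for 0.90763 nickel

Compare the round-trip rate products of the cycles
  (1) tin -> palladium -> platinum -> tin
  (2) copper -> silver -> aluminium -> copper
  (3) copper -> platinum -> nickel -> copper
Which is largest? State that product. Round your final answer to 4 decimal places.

(1) 0.32603 × 2.2636 × 1.5254 = 1.12575
(2) 2.7275 × 1.3787 × 0.26173 = 0.98421
(3) 1.9069 × 0.90763 × 0.61603 = 1.06620
Highest is cycle (1) at 1.1257 (>1, arbitrage).

1.1257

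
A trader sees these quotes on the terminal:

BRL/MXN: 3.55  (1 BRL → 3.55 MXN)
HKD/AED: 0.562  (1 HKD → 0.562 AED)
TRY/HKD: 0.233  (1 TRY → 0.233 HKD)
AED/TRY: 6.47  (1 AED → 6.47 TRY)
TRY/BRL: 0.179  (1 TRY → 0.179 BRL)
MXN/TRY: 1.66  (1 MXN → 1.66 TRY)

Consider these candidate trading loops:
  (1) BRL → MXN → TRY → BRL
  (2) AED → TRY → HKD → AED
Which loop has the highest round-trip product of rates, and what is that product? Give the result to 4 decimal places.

1.0548

(1) 3.55 × 1.66 × 0.179 = 1.05485
(2) 6.47 × 0.233 × 0.562 = 0.84722
Highest is cycle (1) at 1.0548 (>1, arbitrage).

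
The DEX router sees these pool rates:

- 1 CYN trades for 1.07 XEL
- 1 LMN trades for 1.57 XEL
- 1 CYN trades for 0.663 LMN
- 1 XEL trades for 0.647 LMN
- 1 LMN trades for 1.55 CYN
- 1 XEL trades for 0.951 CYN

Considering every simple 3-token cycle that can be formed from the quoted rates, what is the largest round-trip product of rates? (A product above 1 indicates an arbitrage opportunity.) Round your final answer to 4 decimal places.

LMN→CYN→XEL→LMN: 1.55 × 1.07 × 0.647 = 1.07305
LMN→XEL→CYN→LMN: 1.57 × 0.951 × 0.663 = 0.98991
Maximum is LMN→CYN→XEL→LMN at 1.0730; arbitrage exists.

1.0730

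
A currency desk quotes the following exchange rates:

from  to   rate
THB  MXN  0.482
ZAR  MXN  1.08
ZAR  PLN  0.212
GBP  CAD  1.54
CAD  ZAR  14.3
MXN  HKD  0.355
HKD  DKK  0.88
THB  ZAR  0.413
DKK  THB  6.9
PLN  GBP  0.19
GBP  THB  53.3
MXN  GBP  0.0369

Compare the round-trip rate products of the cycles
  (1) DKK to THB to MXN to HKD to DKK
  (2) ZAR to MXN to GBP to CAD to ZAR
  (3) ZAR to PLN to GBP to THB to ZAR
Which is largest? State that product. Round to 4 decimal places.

(1) 6.9 × 0.482 × 0.355 × 0.88 = 1.03898
(2) 1.08 × 0.0369 × 1.54 × 14.3 = 0.87762
(3) 0.212 × 0.19 × 53.3 × 0.413 = 0.88668
Highest is cycle (1) at 1.0390 (>1, arbitrage).

1.0390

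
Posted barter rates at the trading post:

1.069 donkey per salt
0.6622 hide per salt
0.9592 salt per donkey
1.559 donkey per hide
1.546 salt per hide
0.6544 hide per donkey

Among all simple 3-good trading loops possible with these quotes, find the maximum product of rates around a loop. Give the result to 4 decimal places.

1.0815

hide→salt→donkey→hide: 1.546 × 1.069 × 0.6544 = 1.08151
hide→donkey→salt→hide: 1.559 × 0.9592 × 0.6622 = 0.99025
Maximum is hide→salt→donkey→hide at 1.0815; arbitrage exists.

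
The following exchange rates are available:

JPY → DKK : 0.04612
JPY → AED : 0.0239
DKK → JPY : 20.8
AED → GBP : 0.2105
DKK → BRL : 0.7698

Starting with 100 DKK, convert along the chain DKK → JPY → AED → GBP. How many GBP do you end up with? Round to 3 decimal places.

100 DKK × 20.8 = 2080 JPY
2080 JPY × 0.0239 = 49.712 AED
49.712 AED × 0.2105 = 10.464376 GBP

10.464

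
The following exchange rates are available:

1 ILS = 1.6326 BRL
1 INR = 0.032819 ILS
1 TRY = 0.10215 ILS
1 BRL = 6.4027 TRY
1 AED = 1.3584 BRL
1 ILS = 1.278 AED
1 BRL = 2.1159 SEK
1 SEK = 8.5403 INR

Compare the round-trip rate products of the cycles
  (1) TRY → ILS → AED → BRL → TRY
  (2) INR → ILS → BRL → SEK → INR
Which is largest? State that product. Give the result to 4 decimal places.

1.1354

(1) 0.10215 × 1.278 × 1.3584 × 6.4027 = 1.13543
(2) 0.032819 × 1.6326 × 2.1159 × 8.5403 = 0.96822
Highest is cycle (1) at 1.1354 (>1, arbitrage).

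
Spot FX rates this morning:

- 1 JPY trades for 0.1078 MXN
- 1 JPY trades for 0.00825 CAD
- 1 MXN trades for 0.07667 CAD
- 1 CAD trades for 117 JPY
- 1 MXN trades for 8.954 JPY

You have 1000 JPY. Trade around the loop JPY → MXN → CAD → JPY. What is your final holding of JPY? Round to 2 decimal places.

967.01

1000 JPY × 0.1078 = 107.8 MXN
107.8 MXN × 0.07667 = 8.265026 CAD
8.265026 CAD × 117 = 967.008042 JPY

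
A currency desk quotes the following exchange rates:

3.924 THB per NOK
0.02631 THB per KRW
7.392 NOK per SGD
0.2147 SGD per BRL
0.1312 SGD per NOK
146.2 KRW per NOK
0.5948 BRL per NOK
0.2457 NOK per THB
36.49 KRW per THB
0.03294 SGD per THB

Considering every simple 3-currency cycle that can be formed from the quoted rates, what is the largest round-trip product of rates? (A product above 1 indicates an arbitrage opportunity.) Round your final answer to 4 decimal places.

NOK→THB→SGD→NOK: 3.924 × 0.03294 × 7.392 = 0.95546
NOK→KRW→THB→NOK: 146.2 × 0.02631 × 0.2457 = 0.94509
NOK→BRL→SGD→NOK: 0.5948 × 0.2147 × 7.392 = 0.94398
Maximum is NOK→THB→SGD→NOK at 0.9555; no arbitrage — every cycle loses value.

0.9555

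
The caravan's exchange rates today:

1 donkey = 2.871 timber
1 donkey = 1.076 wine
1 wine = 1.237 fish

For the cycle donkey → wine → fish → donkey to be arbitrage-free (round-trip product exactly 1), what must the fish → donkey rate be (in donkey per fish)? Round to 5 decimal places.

Known legs of the cycle: 1.076 × 1.237 = 1.331012
For no arbitrage the full-cycle product must be 1, so the missing rate is 1 / 1.331012 ≈ 0.7513080.

0.75131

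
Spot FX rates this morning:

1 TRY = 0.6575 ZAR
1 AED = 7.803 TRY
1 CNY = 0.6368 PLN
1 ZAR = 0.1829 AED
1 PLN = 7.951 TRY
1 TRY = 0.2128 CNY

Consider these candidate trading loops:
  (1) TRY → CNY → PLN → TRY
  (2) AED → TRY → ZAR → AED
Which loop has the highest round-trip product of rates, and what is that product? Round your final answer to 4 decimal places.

(1) 0.2128 × 0.6368 × 7.951 = 1.07745
(2) 7.803 × 0.6575 × 0.1829 = 0.93836
Highest is cycle (1) at 1.0774 (>1, arbitrage).

1.0774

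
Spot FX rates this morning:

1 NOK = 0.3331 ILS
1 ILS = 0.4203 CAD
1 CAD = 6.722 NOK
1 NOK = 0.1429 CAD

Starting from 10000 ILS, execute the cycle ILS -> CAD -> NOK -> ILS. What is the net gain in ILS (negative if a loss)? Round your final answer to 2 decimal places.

10000 ILS × 0.4203 = 4203 CAD
4203 CAD × 6.722 = 28252.566 NOK
28252.566 NOK × 0.3331 = 9410.9297346 ILS
Net change: 9410.9297346 − 10000 = -589.0702654 ILS

-589.07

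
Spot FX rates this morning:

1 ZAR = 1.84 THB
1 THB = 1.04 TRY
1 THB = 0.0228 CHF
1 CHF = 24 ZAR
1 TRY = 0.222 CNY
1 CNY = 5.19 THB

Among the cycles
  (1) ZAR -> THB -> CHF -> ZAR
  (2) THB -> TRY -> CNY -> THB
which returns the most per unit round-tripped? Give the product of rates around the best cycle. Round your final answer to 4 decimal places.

1.1983

(1) 1.84 × 0.0228 × 24 = 1.00685
(2) 1.04 × 0.222 × 5.19 = 1.19827
Highest is cycle (2) at 1.1983 (>1, arbitrage).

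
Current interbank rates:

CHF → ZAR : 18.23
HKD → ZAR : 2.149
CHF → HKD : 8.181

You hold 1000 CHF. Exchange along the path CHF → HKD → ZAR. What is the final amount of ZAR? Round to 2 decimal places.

1000 CHF × 8.181 = 8181 HKD
8181 HKD × 2.149 = 17580.969 ZAR

17580.97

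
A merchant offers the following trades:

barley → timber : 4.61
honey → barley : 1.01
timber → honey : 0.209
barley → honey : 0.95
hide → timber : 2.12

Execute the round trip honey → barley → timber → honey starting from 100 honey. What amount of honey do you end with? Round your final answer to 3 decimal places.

100 honey × 1.01 = 101 barley
101 barley × 4.61 = 465.61 timber
465.61 timber × 0.209 = 97.31249 honey

97.312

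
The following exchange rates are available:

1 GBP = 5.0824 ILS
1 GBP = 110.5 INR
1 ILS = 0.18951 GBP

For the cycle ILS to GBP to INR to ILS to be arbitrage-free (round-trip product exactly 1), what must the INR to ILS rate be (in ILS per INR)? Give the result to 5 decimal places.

0.04775

Known legs of the cycle: 0.18951 × 110.5 = 20.940855
For no arbitrage the full-cycle product must be 1, so the missing rate is 1 / 20.940855 ≈ 0.0477535.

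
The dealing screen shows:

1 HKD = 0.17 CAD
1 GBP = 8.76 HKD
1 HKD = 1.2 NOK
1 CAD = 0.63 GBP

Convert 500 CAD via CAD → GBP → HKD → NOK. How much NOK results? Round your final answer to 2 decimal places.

500 CAD × 0.63 = 315 GBP
315 GBP × 8.76 = 2759.4 HKD
2759.4 HKD × 1.2 = 3311.28 NOK

3311.28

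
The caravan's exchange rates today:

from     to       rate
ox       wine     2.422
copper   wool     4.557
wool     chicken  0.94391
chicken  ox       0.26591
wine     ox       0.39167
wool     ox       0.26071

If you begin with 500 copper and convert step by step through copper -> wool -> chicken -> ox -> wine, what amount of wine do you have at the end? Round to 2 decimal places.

500 copper × 4.557 = 2278.5 wool
2278.5 wool × 0.94391 = 2150.698935 chicken
2150.698935 chicken × 0.26591 = 571.89235380585 ox
571.89235380585 ox × 2.422 = 1385.1232809177687 wine

1385.12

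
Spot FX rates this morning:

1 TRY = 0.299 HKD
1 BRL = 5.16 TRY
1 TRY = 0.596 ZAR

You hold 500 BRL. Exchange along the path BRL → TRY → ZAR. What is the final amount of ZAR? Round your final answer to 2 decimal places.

500 BRL × 5.16 = 2580 TRY
2580 TRY × 0.596 = 1537.68 ZAR

1537.68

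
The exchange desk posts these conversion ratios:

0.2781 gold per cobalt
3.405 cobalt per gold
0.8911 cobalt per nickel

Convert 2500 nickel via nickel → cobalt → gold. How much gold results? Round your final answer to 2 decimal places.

619.54

2500 nickel × 0.8911 = 2227.75 cobalt
2227.75 cobalt × 0.2781 = 619.537275 gold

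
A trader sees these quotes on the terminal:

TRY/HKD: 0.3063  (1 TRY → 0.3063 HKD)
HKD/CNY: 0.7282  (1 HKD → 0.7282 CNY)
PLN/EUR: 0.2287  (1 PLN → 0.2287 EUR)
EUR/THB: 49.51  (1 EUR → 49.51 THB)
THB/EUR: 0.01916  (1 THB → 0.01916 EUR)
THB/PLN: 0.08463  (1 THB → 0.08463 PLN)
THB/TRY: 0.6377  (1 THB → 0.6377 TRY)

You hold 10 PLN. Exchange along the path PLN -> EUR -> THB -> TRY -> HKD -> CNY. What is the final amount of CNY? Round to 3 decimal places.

10 PLN × 0.2287 = 2.287 EUR
2.287 EUR × 49.51 = 113.22937 THB
113.22937 THB × 0.6377 = 72.206369249 TRY
72.206369249 TRY × 0.3063 = 22.1168109009687 HKD
22.1168109009687 HKD × 0.7282 = 16.10546169808540734 CNY

16.105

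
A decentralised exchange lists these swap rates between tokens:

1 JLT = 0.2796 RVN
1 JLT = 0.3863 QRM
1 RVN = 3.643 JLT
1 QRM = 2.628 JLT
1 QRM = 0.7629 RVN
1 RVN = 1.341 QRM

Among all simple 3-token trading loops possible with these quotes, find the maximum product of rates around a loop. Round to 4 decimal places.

RVN→JLT→QRM→RVN: 3.643 × 0.3863 × 0.7629 = 1.07362
RVN→QRM→JLT→RVN: 1.341 × 2.628 × 0.2796 = 0.98535
Maximum is RVN→JLT→QRM→RVN at 1.0736; arbitrage exists.

1.0736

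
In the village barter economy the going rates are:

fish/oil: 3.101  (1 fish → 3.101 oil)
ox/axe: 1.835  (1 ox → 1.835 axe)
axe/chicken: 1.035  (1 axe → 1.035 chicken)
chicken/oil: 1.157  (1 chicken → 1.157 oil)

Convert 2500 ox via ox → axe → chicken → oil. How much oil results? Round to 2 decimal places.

2500 ox × 1.835 = 4587.5 axe
4587.5 axe × 1.035 = 4748.0625 chicken
4748.0625 chicken × 1.157 = 5493.5083125 oil

5493.51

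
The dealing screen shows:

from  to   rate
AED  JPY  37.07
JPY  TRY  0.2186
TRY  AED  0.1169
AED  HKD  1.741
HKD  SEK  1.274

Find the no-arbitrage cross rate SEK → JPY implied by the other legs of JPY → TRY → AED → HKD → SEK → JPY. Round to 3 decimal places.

Known legs of the cycle: 0.2186 × 0.1169 × 1.741 × 1.274 = 0.05668039496756
For no arbitrage the full-cycle product must be 1, so the missing rate is 1 / 0.05668039496756 ≈ 17.64278.

17.643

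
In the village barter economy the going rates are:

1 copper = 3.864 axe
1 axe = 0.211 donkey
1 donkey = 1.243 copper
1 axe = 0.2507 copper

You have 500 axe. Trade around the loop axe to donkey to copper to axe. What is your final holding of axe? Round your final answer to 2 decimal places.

500 axe × 0.211 = 105.5 donkey
105.5 donkey × 1.243 = 131.1365 copper
131.1365 copper × 3.864 = 506.711436 axe

506.71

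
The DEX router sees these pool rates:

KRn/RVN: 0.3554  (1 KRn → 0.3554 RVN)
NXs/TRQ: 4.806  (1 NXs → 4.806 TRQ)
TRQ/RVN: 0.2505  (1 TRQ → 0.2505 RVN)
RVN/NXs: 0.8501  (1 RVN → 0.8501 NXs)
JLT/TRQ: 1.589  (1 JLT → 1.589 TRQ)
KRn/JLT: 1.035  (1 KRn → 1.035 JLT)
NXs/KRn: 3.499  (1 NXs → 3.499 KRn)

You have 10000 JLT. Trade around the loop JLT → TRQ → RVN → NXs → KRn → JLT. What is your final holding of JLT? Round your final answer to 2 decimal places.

12254.23

10000 JLT × 1.589 = 15890 TRQ
15890 TRQ × 0.2505 = 3980.445 RVN
3980.445 RVN × 0.8501 = 3383.7762945 NXs
3383.7762945 NXs × 3.499 = 11839.8332544555 KRn
11839.8332544555 KRn × 1.035 = 12254.2274183614425 JLT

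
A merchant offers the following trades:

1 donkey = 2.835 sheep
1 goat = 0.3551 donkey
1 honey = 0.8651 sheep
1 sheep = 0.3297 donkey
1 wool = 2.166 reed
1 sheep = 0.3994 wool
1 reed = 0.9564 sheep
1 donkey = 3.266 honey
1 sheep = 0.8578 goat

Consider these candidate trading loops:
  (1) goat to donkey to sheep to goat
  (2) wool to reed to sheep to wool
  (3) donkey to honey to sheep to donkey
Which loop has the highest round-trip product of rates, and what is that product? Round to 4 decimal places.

0.9315

(1) 0.3551 × 2.835 × 0.8578 = 0.86355
(2) 2.166 × 0.9564 × 0.3994 = 0.82738
(3) 3.266 × 0.8651 × 0.3297 = 0.93154
Highest is cycle (3) at 0.9315 (≤1, no arbitrage).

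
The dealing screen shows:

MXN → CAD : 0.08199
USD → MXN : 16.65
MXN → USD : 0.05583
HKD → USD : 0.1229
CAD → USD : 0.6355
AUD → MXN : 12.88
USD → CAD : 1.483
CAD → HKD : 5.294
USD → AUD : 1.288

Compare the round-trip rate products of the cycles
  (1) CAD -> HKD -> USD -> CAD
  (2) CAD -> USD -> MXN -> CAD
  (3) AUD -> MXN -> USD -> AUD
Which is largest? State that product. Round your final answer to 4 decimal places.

(1) 5.294 × 0.1229 × 1.483 = 0.96489
(2) 0.6355 × 16.65 × 0.08199 = 0.86754
(3) 12.88 × 0.05583 × 1.288 = 0.92619
Highest is cycle (1) at 0.9649 (≤1, no arbitrage).

0.9649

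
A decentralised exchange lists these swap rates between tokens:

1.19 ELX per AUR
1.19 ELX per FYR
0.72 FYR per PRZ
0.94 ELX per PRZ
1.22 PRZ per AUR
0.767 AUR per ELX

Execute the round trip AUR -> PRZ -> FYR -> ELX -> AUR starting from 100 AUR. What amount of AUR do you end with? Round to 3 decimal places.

100 AUR × 1.22 = 122 PRZ
122 PRZ × 0.72 = 87.84 FYR
87.84 FYR × 1.19 = 104.5296 ELX
104.5296 ELX × 0.767 = 80.1742032 AUR

80.174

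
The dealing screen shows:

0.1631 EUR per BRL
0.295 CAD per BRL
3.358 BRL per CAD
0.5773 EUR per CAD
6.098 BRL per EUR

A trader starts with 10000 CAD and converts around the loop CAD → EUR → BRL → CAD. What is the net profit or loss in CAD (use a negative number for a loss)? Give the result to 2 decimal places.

385.11

10000 CAD × 0.5773 = 5773 EUR
5773 EUR × 6.098 = 35203.754 BRL
35203.754 BRL × 0.295 = 10385.10743 CAD
Net change: 10385.10743 − 10000 = 385.10743 CAD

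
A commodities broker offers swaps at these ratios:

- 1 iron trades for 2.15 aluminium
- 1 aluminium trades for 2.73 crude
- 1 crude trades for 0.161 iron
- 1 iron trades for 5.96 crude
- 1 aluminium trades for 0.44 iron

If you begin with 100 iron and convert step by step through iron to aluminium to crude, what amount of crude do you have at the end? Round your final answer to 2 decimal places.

100 iron × 2.15 = 215 aluminium
215 aluminium × 2.73 = 586.95 crude

586.95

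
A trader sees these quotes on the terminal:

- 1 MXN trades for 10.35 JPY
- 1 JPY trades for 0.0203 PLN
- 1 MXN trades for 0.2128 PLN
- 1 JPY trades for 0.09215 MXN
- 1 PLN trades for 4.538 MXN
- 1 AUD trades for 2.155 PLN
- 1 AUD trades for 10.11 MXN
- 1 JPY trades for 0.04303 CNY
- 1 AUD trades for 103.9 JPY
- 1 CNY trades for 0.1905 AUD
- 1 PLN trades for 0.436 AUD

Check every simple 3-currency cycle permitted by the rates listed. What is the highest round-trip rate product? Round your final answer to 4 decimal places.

PLN→MXN→JPY→PLN: 4.538 × 10.35 × 0.0203 = 0.95346
PLN→AUD→MXN→PLN: 0.436 × 10.11 × 0.2128 = 0.93801
PLN→AUD→JPY→PLN: 0.436 × 103.9 × 0.0203 = 0.91960
CNY→AUD→JPY→CNY: 0.1905 × 103.9 × 0.04303 = 0.85169
Maximum is PLN→MXN→JPY→PLN at 0.9535; no arbitrage — every cycle loses value.

0.9535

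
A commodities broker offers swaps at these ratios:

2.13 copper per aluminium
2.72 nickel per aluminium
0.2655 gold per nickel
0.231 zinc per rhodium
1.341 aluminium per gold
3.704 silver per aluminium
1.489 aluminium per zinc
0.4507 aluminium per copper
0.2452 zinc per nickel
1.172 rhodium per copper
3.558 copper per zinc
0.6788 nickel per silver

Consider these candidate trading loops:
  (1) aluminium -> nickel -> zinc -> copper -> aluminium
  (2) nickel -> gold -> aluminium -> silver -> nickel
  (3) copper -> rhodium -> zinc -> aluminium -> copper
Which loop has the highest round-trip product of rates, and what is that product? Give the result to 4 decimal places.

1.0695

(1) 2.72 × 0.2452 × 3.558 × 0.4507 = 1.06951
(2) 0.2655 × 1.341 × 3.704 × 0.6788 = 0.89517
(3) 1.172 × 0.231 × 1.489 × 2.13 = 0.85865
Highest is cycle (1) at 1.0695 (>1, arbitrage).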